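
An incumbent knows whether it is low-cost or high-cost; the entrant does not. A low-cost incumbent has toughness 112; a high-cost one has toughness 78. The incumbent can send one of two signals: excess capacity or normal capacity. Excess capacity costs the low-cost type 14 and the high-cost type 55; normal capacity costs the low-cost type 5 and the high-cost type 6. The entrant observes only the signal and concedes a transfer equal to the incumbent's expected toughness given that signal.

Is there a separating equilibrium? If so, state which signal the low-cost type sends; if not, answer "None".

excess capacity

Try low-cost → excess capacity, high-cost → normal capacity:
  Under separation the entrant infers type exactly: excess capacity → low-cost (pays 112), normal capacity → high-cost (pays 78).
  Low-cost: excess capacity gives 112 − 14 = 98; normal capacity gives 78 − 5 = 73. No deviation. ✓
  High-cost: normal capacity gives 78 − 6 = 72; excess capacity gives 112 − 55 = 57. No deviation. ✓
Both hold — the low-cost type sends excess capacity.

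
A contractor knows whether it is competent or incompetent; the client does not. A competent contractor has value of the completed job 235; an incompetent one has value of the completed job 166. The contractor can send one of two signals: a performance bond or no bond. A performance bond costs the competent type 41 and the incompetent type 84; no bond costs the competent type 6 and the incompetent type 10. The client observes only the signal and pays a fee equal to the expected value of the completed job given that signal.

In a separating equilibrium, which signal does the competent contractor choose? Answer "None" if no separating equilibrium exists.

Try competent → bond, incompetent → no bond:
  Under separation the client infers type exactly: bond → competent (pays 235), no bond → incompetent (pays 166).
  Competent: bond gives 235 − 41 = 194; no bond gives 166 − 6 = 160. No deviation. ✓
  Incompetent: no bond gives 166 − 10 = 156; bond gives 235 − 84 = 151. No deviation. ✓
Both hold — the competent type sends bond.

bond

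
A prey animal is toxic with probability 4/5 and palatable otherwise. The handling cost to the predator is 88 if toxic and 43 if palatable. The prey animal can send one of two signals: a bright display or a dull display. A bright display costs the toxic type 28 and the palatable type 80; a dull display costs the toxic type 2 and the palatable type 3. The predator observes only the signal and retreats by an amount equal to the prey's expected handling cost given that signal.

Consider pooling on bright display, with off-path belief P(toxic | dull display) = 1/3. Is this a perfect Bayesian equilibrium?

On the equilibrium path (bright display) the predator holds the prior 4/5 and pays 4/5·88 + 1/5·43 = 79. Off-path (dull display) belief 1/3 gives 1/3·88 + 2/3·43 = 58.
Toxic: bright display gives 79 − 28 = 51; dull display gives 58 − 2 = 56. Deviates. ✗
Palatable: bright display gives 79 − 80 = -1; dull display gives 58 − 3 = 55. Deviates. ✗

No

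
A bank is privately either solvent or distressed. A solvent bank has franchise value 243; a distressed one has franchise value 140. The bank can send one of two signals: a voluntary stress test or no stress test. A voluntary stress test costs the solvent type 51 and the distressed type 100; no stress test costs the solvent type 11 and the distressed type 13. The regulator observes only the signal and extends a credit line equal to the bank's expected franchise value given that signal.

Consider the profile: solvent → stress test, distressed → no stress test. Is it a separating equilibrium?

No

If types separate, stress test earns payment 243 and no stress test earns 140.
Solvent: stress test gives 243 − 51 = 192; no stress test gives 140 − 11 = 129. No deviation. ✓
Distressed: no stress test gives 140 − 13 = 127; stress test gives 243 − 100 = 143. Would deviate. ✗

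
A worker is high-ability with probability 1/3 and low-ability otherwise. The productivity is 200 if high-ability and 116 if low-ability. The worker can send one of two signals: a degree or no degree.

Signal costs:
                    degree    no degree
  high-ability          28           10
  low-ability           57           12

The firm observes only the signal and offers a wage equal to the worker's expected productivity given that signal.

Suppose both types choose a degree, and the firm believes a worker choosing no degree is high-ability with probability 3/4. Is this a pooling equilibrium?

No

At the pooled signal (degree) the firm holds the prior 1/3 and pays 1/3·200 + 2/3·116 = 144. Off-path (no degree) belief 3/4 gives 3/4·200 + 1/4·116 = 179.
High-ability: degree gives 144 − 28 = 116; no degree gives 179 − 10 = 169. Deviates. ✗
Low-ability: degree gives 144 − 57 = 87; no degree gives 179 − 12 = 167. Deviates. ✗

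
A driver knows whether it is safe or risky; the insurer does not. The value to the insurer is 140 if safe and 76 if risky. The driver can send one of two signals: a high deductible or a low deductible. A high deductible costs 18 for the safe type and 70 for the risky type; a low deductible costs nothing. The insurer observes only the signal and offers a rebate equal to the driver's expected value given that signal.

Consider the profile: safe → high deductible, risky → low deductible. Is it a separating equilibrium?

Yes

If types separate, high deductible earns payment 140 and low deductible earns 76.
Safe: high deductible gives 140 − 18 = 122; low deductible gives 76 − 0 = 76. No deviation. ✓
Risky: low deductible gives 76 − 0 = 76; high deductible gives 140 − 70 = 70. No deviation. ✓
Both incentive constraints hold.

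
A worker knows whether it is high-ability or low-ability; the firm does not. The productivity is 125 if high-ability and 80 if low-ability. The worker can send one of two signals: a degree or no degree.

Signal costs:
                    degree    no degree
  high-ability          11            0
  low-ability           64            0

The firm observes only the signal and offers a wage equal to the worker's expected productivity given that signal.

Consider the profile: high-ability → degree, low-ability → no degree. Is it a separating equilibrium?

If types separate, degree earns payment 125 and no degree earns 80.
High-ability: degree gives 125 − 11 = 114; no degree gives 80 − 0 = 80. No deviation. ✓
Low-ability: no degree gives 80 − 0 = 80; degree gives 125 − 64 = 61. No deviation. ✓
Both incentive constraints hold.

Yes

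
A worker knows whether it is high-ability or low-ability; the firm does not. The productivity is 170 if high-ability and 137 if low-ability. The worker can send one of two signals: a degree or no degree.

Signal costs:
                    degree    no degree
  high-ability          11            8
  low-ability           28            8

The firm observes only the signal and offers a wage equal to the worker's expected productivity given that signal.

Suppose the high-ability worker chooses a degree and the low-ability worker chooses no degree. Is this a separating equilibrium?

No

If types separate, degree earns payment 170 and no degree earns 137.
High-ability: degree gives 170 − 11 = 159; no degree gives 137 − 8 = 129. No deviation. ✓
Low-ability: no degree gives 137 − 8 = 129; degree gives 170 − 28 = 142. Would deviate. ✗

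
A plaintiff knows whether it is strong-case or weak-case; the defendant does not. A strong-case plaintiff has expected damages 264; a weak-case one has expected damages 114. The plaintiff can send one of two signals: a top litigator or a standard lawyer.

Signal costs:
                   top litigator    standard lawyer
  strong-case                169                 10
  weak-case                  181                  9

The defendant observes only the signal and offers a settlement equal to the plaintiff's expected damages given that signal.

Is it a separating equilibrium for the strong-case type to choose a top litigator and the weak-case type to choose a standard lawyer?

No

If types separate, top litigator earns payment 264 and standard lawyer earns 114.
Strong-case: top litigator gives 264 − 169 = 95; standard lawyer gives 114 − 10 = 104. Would deviate. ✗
Weak-case: standard lawyer gives 114 − 9 = 105; top litigator gives 264 − 181 = 83. No deviation. ✓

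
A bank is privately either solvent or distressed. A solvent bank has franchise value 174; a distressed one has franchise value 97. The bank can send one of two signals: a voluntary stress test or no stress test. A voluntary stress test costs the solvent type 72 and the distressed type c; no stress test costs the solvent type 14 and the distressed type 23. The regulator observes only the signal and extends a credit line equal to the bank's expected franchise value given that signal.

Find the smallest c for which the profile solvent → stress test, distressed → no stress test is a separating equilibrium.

100

Under separation: stress test → solvent (pays 174); no stress test → distressed (pays 97).
Solvent: 174 − 72 = 102 ≥ 97 − 14 = 83. Holds regardless of c. ✓
Distressed: 97 − 23 ≥ 174 − c, so c ≥ 174 − 74 = 100.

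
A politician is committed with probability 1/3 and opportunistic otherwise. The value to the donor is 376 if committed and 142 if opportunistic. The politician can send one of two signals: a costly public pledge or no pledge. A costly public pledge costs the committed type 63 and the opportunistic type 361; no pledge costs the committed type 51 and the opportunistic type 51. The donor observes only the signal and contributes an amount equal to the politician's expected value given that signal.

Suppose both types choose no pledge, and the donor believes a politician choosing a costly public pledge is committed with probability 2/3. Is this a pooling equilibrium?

On the equilibrium path (no pledge) the donor holds the prior 1/3 and pays 1/3·376 + 2/3·142 = 220. Off-path (pledge) belief 2/3 gives 2/3·376 + 1/3·142 = 298.
Committed: no pledge gives 220 − 51 = 169; pledge gives 298 − 63 = 235. Deviates. ✗
Opportunistic: no pledge gives 220 − 51 = 169; pledge gives 298 − 361 = -63. Stays. ✓

No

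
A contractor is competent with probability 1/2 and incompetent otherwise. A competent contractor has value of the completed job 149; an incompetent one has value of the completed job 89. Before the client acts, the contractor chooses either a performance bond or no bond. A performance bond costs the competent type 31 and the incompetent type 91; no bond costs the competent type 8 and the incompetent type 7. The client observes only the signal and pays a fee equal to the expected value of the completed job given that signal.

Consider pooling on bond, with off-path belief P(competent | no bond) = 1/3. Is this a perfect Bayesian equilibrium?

No

On the equilibrium path (bond) the client holds the prior 1/2 and pays 1/2·149 + 1/2·89 = 119. Off-path (no bond) belief 1/3 gives 1/3·149 + 2/3·89 = 109.
Competent: bond gives 119 − 31 = 88; no bond gives 109 − 8 = 101. Deviates. ✗
Incompetent: bond gives 119 − 91 = 28; no bond gives 109 − 7 = 102. Deviates. ✗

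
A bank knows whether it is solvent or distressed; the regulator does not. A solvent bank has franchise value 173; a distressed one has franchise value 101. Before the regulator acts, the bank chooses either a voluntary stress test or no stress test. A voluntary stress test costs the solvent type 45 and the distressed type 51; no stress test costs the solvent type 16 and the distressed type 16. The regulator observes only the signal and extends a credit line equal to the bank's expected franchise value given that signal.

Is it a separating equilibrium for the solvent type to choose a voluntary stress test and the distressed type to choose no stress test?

No

Under separation the regulator infers type exactly: stress test → solvent (pays 173), no stress test → distressed (pays 101).
Solvent: stress test gives 173 − 45 = 128; no stress test gives 101 − 16 = 85. No deviation. ✓
Distressed: no stress test gives 101 − 16 = 85; stress test gives 173 − 51 = 122. Would deviate. ✗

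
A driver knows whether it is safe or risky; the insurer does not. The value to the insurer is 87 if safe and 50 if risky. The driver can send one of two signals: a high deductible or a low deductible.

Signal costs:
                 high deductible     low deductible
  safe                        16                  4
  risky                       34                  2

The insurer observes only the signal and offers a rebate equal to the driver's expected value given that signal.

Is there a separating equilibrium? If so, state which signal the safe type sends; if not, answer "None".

Try safe → high deductible, risky → low deductible:
  If types separate, high deductible earns payment 87 and low deductible earns 50.
  Safe: high deductible gives 87 − 16 = 71; low deductible gives 50 − 4 = 46. No deviation. ✓
  Risky: low deductible gives 50 − 2 = 48; high deductible gives 87 − 34 = 53. Would deviate. ✗
Try safe → low deductible, risky → high deductible:
  If types separate, low deductible earns payment 87 and high deductible earns 50.
  Safe: low deductible gives 87 − 4 = 83; high deductible gives 50 − 16 = 34. No deviation. ✓
  Risky: high deductible gives 50 − 34 = 16; low deductible gives 87 − 2 = 85. Would deviate. ✗
Neither assignment is incentive-compatible.

None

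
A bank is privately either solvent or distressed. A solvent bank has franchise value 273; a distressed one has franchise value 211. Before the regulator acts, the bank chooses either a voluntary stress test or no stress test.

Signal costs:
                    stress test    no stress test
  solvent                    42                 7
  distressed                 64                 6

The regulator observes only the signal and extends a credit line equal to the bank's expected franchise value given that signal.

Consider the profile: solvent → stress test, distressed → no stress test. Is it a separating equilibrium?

No

If types separate, stress test earns payment 273 and no stress test earns 211.
Solvent: stress test gives 273 − 42 = 231; no stress test gives 211 − 7 = 204. No deviation. ✓
Distressed: no stress test gives 211 − 6 = 205; stress test gives 273 − 64 = 209. Would deviate. ✗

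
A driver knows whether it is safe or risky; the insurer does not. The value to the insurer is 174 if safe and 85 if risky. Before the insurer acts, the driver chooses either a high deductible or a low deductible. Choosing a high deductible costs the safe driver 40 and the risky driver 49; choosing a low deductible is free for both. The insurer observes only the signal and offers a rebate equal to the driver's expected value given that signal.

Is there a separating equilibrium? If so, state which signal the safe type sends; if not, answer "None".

Try safe → high deductible, risky → low deductible:
  Under separation the insurer infers type exactly: high deductible → safe (pays 174), low deductible → risky (pays 85).
  Safe: high deductible gives 174 − 40 = 134; low deductible gives 85 − 0 = 85. No deviation. ✓
  Risky: low deductible gives 85 − 0 = 85; high deductible gives 174 − 49 = 125. Would deviate. ✗
Try safe → low deductible, risky → high deductible:
  Under separation the insurer infers type exactly: low deductible → safe (pays 174), high deductible → risky (pays 85).
  Safe: low deductible gives 174 − 0 = 174; high deductible gives 85 − 40 = 45. No deviation. ✓
  Risky: high deductible gives 85 − 49 = 36; low deductible gives 174 − 0 = 174. Would deviate. ✗
Neither assignment is incentive-compatible.

None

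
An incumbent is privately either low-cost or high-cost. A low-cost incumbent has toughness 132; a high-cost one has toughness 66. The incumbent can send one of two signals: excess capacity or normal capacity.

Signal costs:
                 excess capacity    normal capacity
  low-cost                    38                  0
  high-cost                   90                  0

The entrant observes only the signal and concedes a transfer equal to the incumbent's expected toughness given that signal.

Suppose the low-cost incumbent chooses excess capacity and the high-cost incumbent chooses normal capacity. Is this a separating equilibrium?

Yes

Under separation the entrant infers type exactly: excess capacity → low-cost (pays 132), normal capacity → high-cost (pays 66).
Low-cost: excess capacity gives 132 − 38 = 94; normal capacity gives 66 − 0 = 66. No deviation. ✓
High-cost: normal capacity gives 66 − 0 = 66; excess capacity gives 132 − 90 = 42. No deviation. ✓
Both incentive constraints hold.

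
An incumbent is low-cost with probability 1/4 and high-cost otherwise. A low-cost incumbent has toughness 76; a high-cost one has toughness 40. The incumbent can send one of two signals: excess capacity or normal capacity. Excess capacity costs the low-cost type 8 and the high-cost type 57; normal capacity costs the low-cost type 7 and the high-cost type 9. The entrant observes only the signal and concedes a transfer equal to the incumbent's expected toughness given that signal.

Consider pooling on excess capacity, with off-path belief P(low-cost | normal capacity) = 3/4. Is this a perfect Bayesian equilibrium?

No

At the pooled signal (excess capacity) the entrant holds the prior 1/4 and pays 1/4·76 + 3/4·40 = 49. Off-path (normal capacity) belief 3/4 gives 3/4·76 + 1/4·40 = 67.
Low-cost: excess capacity gives 49 − 8 = 41; normal capacity gives 67 − 7 = 60. Deviates. ✗
High-cost: excess capacity gives 49 − 57 = -8; normal capacity gives 67 − 9 = 58. Deviates. ✗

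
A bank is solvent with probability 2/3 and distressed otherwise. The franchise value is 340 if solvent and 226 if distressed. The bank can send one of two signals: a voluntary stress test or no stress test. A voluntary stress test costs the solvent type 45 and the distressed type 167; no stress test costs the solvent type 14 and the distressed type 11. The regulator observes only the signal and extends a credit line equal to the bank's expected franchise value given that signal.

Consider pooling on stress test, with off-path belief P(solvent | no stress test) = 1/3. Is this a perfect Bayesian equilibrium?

No

At the pooled signal (stress test) the regulator holds the prior 2/3 and pays 2/3·340 + 1/3·226 = 302. Off-path (no stress test) belief 1/3 gives 1/3·340 + 2/3·226 = 264.
Solvent: stress test gives 302 − 45 = 257; no stress test gives 264 − 14 = 250. Stays. ✓
Distressed: stress test gives 302 − 167 = 135; no stress test gives 264 − 11 = 253. Deviates. ✗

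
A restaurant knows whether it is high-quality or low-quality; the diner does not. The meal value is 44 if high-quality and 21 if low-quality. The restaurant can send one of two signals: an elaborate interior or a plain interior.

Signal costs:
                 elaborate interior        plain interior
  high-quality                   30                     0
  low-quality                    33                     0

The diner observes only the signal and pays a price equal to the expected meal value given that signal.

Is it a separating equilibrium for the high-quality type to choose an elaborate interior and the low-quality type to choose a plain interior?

If types separate, elaborate interior earns payment 44 and plain interior earns 21.
High-quality: elaborate interior gives 44 − 30 = 14; plain interior gives 21 − 0 = 21. Would deviate. ✗
Low-quality: plain interior gives 21 − 0 = 21; elaborate interior gives 44 − 33 = 11. No deviation. ✓

No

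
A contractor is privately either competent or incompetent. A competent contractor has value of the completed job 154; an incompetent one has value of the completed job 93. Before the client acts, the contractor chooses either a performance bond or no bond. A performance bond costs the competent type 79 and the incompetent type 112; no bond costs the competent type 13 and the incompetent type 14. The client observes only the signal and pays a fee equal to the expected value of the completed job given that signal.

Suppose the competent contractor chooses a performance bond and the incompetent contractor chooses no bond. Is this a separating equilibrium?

Under separation the client infers type exactly: bond → competent (pays 154), no bond → incompetent (pays 93).
Competent: bond gives 154 − 79 = 75; no bond gives 93 − 13 = 80. Would deviate. ✗
Incompetent: no bond gives 93 − 14 = 79; bond gives 154 − 112 = 42. No deviation. ✓

No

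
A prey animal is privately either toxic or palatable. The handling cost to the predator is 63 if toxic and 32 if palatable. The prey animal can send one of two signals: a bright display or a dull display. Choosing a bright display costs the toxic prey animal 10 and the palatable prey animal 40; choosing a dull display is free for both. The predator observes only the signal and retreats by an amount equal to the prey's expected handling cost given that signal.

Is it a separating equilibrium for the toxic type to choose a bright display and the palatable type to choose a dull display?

Yes

Under separation the predator infers type exactly: bright display → toxic (pays 63), dull display → palatable (pays 32).
Toxic: bright display gives 63 − 10 = 53; dull display gives 32 − 0 = 32. No deviation. ✓
Palatable: dull display gives 32 − 0 = 32; bright display gives 63 − 40 = 23. No deviation. ✓
Neither type gains from mimicking the other.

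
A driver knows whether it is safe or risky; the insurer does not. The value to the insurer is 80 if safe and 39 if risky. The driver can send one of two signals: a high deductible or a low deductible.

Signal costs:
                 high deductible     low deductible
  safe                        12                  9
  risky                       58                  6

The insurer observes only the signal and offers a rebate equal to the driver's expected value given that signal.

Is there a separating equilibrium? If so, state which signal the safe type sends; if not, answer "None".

high deductible

Try safe → high deductible, risky → low deductible:
  If types separate, high deductible earns payment 80 and low deductible earns 39.
  Safe: high deductible gives 80 − 12 = 68; low deductible gives 39 − 9 = 30. No deviation. ✓
  Risky: low deductible gives 39 − 6 = 33; high deductible gives 80 − 58 = 22. No deviation. ✓
Both hold — the safe type sends high deductible.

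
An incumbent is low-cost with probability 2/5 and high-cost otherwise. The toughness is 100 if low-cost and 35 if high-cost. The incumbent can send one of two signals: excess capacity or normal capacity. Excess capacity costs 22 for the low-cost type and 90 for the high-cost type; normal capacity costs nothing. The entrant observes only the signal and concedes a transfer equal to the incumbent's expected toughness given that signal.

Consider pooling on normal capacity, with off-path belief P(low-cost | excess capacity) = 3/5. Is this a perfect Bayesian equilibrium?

On the equilibrium path (normal capacity) the entrant holds the prior 2/5 and pays 2/5·100 + 3/5·35 = 61. Off-path (excess capacity) belief 3/5 gives 3/5·100 + 2/5·35 = 74.
Low-cost: normal capacity gives 61 − 0 = 61; excess capacity gives 74 − 22 = 52. Stays. ✓
High-cost: normal capacity gives 61 − 0 = 61; excess capacity gives 74 − 90 = -16. Stays. ✓
Beliefs are Bayes-consistent on-path and both types best-respond.

Yes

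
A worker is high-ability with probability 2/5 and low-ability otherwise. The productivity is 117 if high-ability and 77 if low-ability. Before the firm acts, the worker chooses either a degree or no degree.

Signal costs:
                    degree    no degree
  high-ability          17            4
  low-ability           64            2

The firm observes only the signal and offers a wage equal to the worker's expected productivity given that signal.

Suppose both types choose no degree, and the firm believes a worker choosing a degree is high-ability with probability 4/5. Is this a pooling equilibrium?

No

At the pooled signal (no degree) the firm holds the prior 2/5 and pays 2/5·117 + 3/5·77 = 93. Off-path (degree) belief 4/5 gives 4/5·117 + 1/5·77 = 109.
High-ability: no degree gives 93 − 4 = 89; degree gives 109 − 17 = 92. Deviates. ✗
Low-ability: no degree gives 93 − 2 = 91; degree gives 109 − 64 = 45. Stays. ✓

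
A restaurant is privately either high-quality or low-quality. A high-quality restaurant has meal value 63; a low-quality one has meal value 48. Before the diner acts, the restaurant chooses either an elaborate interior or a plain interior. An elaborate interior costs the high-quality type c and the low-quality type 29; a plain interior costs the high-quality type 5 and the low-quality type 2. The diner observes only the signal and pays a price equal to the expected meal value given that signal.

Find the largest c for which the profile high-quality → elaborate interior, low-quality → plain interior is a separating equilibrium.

Under separation: elaborate interior → high-quality (pays 63); plain interior → low-quality (pays 48).
Low-quality: 48 − 2 = 46 ≥ 63 − 29 = 34. Holds regardless of c. ✓
High-quality: 63 − c ≥ 48 − 5, so c ≤ 63 − 43 = 20.

20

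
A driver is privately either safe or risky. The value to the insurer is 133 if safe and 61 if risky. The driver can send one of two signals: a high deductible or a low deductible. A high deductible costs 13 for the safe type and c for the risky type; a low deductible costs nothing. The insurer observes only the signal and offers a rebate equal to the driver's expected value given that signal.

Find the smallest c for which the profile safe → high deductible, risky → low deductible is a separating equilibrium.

Under separation: high deductible → safe (pays 133); low deductible → risky (pays 61).
Safe: 133 − 13 = 120 ≥ 61 − 0 = 61. Holds regardless of c. ✓
Risky: 61 − 0 ≥ 133 − c, so c ≥ 133 − 61 = 72.

72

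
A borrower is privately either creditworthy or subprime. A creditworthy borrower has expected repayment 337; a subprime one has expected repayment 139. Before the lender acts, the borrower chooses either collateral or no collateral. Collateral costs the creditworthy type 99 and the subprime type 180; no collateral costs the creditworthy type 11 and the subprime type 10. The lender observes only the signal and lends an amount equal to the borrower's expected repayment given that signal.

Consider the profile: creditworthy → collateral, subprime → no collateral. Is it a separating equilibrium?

No

If types separate, collateral earns payment 337 and no collateral earns 139.
Creditworthy: collateral gives 337 − 99 = 238; no collateral gives 139 − 11 = 128. No deviation. ✓
Subprime: no collateral gives 139 − 10 = 129; collateral gives 337 − 180 = 157. Would deviate. ✗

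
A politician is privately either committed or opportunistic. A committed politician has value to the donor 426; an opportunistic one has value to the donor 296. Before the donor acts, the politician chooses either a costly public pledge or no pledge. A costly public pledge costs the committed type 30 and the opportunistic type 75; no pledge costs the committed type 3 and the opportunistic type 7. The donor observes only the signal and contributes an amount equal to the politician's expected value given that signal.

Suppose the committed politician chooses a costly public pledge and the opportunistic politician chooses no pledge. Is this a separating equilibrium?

If types separate, pledge earns payment 426 and no pledge earns 296.
Committed: pledge gives 426 − 30 = 396; no pledge gives 296 − 3 = 293. No deviation. ✓
Opportunistic: no pledge gives 296 − 7 = 289; pledge gives 426 − 75 = 351. Would deviate. ✗

No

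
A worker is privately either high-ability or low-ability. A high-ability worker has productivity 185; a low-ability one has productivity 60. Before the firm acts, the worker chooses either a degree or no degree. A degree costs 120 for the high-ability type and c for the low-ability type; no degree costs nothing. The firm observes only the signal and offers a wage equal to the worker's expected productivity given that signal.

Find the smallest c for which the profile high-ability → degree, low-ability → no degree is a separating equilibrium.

125

Under separation: degree → high-ability (pays 185); no degree → low-ability (pays 60).
High-ability: 185 − 120 = 65 ≥ 60 − 0 = 60. Holds regardless of c. ✓
Low-ability: 60 − 0 ≥ 185 − c, so c ≥ 185 − 60 = 125.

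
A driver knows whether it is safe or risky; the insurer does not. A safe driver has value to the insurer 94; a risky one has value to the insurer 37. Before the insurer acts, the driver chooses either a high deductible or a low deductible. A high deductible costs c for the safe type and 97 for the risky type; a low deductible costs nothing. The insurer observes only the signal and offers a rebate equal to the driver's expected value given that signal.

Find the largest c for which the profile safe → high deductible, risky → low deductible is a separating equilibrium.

57

Under separation: high deductible → safe (pays 94); low deductible → risky (pays 37).
Risky: 37 − 0 = 37 ≥ 94 − 97 = -3. Holds regardless of c. ✓
Safe: 94 − c ≥ 37 − 0, so c ≤ 94 − 37 = 57.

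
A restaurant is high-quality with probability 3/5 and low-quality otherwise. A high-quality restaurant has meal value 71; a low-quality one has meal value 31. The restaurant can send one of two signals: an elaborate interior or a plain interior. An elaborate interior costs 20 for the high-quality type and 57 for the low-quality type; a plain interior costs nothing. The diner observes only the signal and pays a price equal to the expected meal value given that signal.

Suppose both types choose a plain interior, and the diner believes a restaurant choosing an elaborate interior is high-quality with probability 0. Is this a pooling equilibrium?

Yes

On the equilibrium path (plain interior) the diner holds the prior 3/5 and pays 3/5·71 + 2/5·31 = 55. Off-path (elaborate interior) belief 0 gives 0·71 + 1·31 = 31.
High-quality: plain interior gives 55 − 0 = 55; elaborate interior gives 31 − 20 = 11. Stays. ✓
Low-quality: plain interior gives 55 − 0 = 55; elaborate interior gives 31 − 57 = -26. Stays. ✓
Beliefs are Bayes-consistent on-path and both types best-respond.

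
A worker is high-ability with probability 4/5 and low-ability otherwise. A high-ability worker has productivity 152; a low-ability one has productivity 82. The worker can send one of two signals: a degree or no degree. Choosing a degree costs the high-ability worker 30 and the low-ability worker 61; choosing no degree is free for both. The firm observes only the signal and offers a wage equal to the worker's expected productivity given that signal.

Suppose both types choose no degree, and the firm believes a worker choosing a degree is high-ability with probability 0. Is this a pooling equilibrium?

Yes

At the pooled signal (no degree) the firm holds the prior 4/5 and pays 4/5·152 + 1/5·82 = 138. Off-path (degree) belief 0 gives 0·152 + 1·82 = 82.
High-ability: no degree gives 138 − 0 = 138; degree gives 82 − 30 = 52. Stays. ✓
Low-ability: no degree gives 138 − 0 = 138; degree gives 82 − 61 = 21. Stays. ✓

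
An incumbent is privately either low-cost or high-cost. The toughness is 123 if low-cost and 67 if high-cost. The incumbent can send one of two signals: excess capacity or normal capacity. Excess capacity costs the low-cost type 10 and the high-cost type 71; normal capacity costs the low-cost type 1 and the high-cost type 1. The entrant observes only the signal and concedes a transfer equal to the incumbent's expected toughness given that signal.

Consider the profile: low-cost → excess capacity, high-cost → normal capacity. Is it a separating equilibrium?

Yes

If types separate, excess capacity earns payment 123 and normal capacity earns 67.
Low-cost: excess capacity gives 123 − 10 = 113; normal capacity gives 67 − 1 = 66. No deviation. ✓
High-cost: normal capacity gives 67 − 1 = 66; excess capacity gives 123 − 71 = 52. No deviation. ✓
Neither type gains from mimicking the other.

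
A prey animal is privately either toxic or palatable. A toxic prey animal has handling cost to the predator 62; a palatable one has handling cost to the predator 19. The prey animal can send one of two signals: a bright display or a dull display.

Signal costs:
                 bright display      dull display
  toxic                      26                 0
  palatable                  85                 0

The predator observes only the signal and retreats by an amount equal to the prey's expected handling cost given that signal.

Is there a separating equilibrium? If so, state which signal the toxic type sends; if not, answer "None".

bright display

Try toxic → bright display, palatable → dull display:
  Under separation the predator infers type exactly: bright display → toxic (pays 62), dull display → palatable (pays 19).
  Toxic: bright display gives 62 − 26 = 36; dull display gives 19 − 0 = 19. No deviation. ✓
  Palatable: dull display gives 19 − 0 = 19; bright display gives 62 − 85 = -23. No deviation. ✓
Both hold — the toxic type sends bright display.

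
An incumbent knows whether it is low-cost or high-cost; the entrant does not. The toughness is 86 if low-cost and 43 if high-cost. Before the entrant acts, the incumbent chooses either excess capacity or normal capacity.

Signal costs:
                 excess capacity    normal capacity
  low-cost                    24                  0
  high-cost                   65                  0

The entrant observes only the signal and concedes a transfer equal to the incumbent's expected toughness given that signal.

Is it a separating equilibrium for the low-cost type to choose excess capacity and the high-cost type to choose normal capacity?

If types separate, excess capacity earns payment 86 and normal capacity earns 43.
Low-cost: excess capacity gives 86 − 24 = 62; normal capacity gives 43 − 0 = 43. No deviation. ✓
High-cost: normal capacity gives 43 − 0 = 43; excess capacity gives 86 − 65 = 21. No deviation. ✓
Both incentive constraints hold.

Yes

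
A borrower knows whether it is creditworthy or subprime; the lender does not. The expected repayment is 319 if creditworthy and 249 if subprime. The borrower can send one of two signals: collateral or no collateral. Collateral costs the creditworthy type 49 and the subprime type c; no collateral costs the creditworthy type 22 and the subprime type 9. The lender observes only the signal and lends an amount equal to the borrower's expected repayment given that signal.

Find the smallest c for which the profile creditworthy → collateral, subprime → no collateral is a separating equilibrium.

79

Under separation: collateral → creditworthy (pays 319); no collateral → subprime (pays 249).
Creditworthy: 319 − 49 = 270 ≥ 249 − 22 = 227. Holds regardless of c. ✓
Subprime: 249 − 9 ≥ 319 − c, so c ≥ 319 − 240 = 79.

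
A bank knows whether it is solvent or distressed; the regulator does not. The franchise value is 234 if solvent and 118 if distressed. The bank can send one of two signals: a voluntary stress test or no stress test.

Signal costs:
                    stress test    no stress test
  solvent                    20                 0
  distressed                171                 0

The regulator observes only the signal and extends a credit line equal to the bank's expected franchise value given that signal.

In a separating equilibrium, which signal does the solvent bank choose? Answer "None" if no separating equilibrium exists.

Try solvent → stress test, distressed → no stress test:
  Under separation the regulator infers type exactly: stress test → solvent (pays 234), no stress test → distressed (pays 118).
  Solvent: stress test gives 234 − 20 = 214; no stress test gives 118 − 0 = 118. No deviation. ✓
  Distressed: no stress test gives 118 − 0 = 118; stress test gives 234 − 171 = 63. No deviation. ✓
Both hold — the solvent type sends stress test.

stress test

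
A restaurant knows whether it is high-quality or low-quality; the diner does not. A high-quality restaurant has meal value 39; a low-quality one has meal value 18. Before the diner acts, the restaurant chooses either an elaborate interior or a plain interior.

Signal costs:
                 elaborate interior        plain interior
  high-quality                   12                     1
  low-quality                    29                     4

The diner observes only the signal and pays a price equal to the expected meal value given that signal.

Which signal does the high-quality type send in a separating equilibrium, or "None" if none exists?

elaborate interior

Try high-quality → elaborate interior, low-quality → plain interior:
  If types separate, elaborate interior earns payment 39 and plain interior earns 18.
  High-quality: elaborate interior gives 39 − 12 = 27; plain interior gives 18 − 1 = 17. No deviation. ✓
  Low-quality: plain interior gives 18 − 4 = 14; elaborate interior gives 39 − 29 = 10. No deviation. ✓
Both hold — the high-quality type sends elaborate interior.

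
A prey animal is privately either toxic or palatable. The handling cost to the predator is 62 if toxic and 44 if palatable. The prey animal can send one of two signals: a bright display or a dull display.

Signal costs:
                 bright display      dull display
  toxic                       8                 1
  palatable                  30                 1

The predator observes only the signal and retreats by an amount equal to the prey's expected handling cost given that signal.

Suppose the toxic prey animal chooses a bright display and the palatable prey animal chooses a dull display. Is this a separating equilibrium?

If types separate, bright display earns payment 62 and dull display earns 44.
Toxic: bright display gives 62 − 8 = 54; dull display gives 44 − 1 = 43. No deviation. ✓
Palatable: dull display gives 44 − 1 = 43; bright display gives 62 − 30 = 32. No deviation. ✓
Neither type gains from mimicking the other.

Yes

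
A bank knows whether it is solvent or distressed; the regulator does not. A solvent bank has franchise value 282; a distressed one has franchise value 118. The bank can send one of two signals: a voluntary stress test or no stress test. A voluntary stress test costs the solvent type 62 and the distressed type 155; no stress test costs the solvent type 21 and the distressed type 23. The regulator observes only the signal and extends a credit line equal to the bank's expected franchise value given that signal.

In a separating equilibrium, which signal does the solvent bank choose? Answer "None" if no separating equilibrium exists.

Try solvent → stress test, distressed → no stress test:
  If types separate, stress test earns payment 282 and no stress test earns 118.
  Solvent: stress test gives 282 − 62 = 220; no stress test gives 118 − 21 = 97. No deviation. ✓
  Distressed: no stress test gives 118 − 23 = 95; stress test gives 282 − 155 = 127. Would deviate. ✗
Try solvent → no stress test, distressed → stress test:
  If types separate, no stress test earns payment 282 and stress test earns 118.
  Solvent: no stress test gives 282 − 21 = 261; stress test gives 118 − 62 = 56. No deviation. ✓
  Distressed: stress test gives 118 − 155 = -37; no stress test gives 282 − 23 = 259. Would deviate. ✗
Neither assignment is incentive-compatible.

None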